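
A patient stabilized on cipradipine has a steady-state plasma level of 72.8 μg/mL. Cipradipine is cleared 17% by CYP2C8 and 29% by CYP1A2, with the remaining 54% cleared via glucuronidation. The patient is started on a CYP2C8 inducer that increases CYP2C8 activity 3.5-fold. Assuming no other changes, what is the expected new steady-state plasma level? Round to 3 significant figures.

51.1 μg/mL

The CYP2C8 pathway (17% of clearance) increases to 3.5× activity: 0.17 × 3.5 = 0.595.
CYP1A2 (29%) and the residual 54% are unaffected.
New clearance relative to baseline: 0.595 + 0.29 + 0.54 = 1.425.
Steady-state plasma level ∝ 1/CL, so new value = 72.8 / 1.425 = 51.1 μg/mL.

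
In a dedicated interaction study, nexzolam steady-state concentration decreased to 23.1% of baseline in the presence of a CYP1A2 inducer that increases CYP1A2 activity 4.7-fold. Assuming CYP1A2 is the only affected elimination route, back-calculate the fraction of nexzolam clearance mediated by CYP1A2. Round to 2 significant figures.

0.90

Let fm be the CYP1A2 fraction. New clearance relative to baseline = fm × 4.7 + (1 − fm).
Steady-state concentration ratio = 1 / (new CL fraction), so new CL fraction = 1 / 0.231 = 4.329.
fm × 4.7 + 1 − fm = 4.329  ⇒  fm × (4.7 − 1) = 3.329  ⇒  fm = 0.90.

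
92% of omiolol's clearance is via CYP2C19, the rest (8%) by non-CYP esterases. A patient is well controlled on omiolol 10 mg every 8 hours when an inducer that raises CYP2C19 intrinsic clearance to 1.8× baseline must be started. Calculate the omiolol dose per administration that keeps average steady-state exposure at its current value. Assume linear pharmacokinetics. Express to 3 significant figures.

17.4 mg

The CYP2C19 pathway (92% of clearance) rises to 1.8× activity: 0.92 × 1.8 = 1.656.
The remaining 8% of clearance is unaffected.
New clearance relative to baseline: 1.656 + 0.08 = 1.736.
Css,avg = (dose rate)/CL, so holding Css fixed requires dose ∝ CL: 10 × 1.736 = 17.4 mg.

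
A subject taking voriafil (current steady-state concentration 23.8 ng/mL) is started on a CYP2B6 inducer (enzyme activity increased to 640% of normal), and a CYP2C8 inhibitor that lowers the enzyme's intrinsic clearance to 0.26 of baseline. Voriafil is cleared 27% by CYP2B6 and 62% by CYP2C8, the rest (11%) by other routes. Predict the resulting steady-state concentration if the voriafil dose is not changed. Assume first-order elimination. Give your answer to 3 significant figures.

The CYP2B6 pathway (27% of clearance) is boosted to 6.4× activity: 0.27 × 6.4 = 1.728.
The CYP2C8 pathway (62% of clearance) drops to 0.26× activity: 0.62 × 0.26 = 0.1612.
The remaining 11% of clearance is unaffected.
Relative clearance = 1.728 + 0.1612 + 0.11 = 1.9992.
Steady-state concentration ∝ 1/CL: new value = 23.8 / 1.9992 = 11.9 ng/mL.

11.9 ng/mL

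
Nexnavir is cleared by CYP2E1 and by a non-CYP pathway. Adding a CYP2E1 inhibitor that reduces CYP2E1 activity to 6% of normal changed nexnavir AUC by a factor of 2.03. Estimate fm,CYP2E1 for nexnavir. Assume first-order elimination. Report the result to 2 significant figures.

Write x for the fraction cleared via CYP2E1. The observed AUC change means clearance fell to 1/2.03 = 0.4926 of baseline.
Only the CYP2E1 route changed, so 0.4926 = x·0.06 + (1 − x), giving x = 0.54.

0.54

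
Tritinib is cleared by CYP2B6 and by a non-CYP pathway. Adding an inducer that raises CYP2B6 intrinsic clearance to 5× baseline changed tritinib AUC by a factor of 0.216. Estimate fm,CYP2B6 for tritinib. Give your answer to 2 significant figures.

Let fm be the CYP2B6 fraction. New clearance relative to baseline = fm × 5 + (1 − fm).
AUC ratio = 1 / (new CL fraction), so new CL fraction = 1 / 0.216 = 4.63.
fm × 5 + 1 − fm = 4.63  ⇒  fm × (5 − 1) = 3.63  ⇒  fm = 0.91.

0.91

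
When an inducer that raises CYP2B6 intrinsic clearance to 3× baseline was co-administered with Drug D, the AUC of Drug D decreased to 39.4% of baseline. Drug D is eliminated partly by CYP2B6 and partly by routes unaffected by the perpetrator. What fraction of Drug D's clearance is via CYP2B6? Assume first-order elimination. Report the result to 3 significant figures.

0.769

CL'/CL = 1 / 0.394 = 2.538
3·fm + (1 − fm) = 2.538
fm = (2.538 − 1) / (3 − 1) = 0.769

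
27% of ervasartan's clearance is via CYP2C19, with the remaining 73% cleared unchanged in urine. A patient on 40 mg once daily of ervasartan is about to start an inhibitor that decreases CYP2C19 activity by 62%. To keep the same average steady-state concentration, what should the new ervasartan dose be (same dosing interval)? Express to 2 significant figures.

33 mg

CYP2C19: 0.27 × 0.38 = 0.1026
Other: 0.73 (unchanged)
CL_new/CL_old = 0.1026 + 0.73 = 0.8326.
To maintain the same steady-state level, dose must scale with clearance: new dose = 40 × 0.8326 = 33 mg.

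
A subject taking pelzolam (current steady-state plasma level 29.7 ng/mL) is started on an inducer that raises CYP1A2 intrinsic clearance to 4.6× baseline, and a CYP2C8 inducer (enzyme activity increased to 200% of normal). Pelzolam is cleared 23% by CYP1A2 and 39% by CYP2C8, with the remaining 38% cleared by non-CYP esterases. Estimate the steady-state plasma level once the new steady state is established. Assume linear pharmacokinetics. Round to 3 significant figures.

13.4 ng/mL

The CYP1A2 pathway (23% of clearance) increases to 4.6× activity: 0.23 × 4.6 = 1.058.
The CYP2C8 pathway (39% of clearance) rises to 2× activity: 0.39 × 2 = 0.78.
Non-CYP routes (38%) are unchanged.
Relative clearance = 1.058 + 0.78 + 0.38 = 2.218.
Steady-state plasma level ∝ 1/CL: new value = 29.7 / 2.218 = 13.4 ng/mL.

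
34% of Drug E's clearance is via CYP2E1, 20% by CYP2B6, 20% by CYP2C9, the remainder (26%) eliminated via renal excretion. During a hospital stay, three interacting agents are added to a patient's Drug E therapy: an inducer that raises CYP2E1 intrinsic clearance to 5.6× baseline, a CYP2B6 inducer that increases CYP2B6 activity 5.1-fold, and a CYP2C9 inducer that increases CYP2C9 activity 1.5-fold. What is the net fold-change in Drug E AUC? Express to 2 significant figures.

The CYP2E1 pathway (34% of clearance) increases to 5.6× activity: 0.34 × 5.6 = 1.904.
The CYP2B6 pathway (20% of clearance) is boosted to 5.1× activity: 0.2 × 5.1 = 1.02.
The CYP2C9 pathway (20% of clearance) rises to 1.5× activity: 0.2 × 1.5 = 0.3.
The remaining 26% of clearance is unaffected.
CL_new/CL_old = 1.904 + 1.02 + 0.3 + 0.26 = 3.484.
AUC ∝ 1/CL: fold-change = 1 / 3.484 = 0.29.

0.29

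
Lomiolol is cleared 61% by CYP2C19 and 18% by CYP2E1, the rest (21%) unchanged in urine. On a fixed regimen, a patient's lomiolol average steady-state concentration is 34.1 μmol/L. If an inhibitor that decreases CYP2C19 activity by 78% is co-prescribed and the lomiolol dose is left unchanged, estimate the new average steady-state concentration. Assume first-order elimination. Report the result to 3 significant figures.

The CYP2C19 pathway (61% of clearance) is reduced to 0.22× activity: 0.61 × 0.22 = 0.1342.
CYP2E1 (18%) and the residual 21% are unaffected.
CL_new/CL_old = 0.1342 + 0.18 + 0.21 = 0.5242.
Average steady-state concentration ∝ 1/CL, so new value = 34.1 / 0.5242 = 65.1 μmol/L.

65.1 μmol/L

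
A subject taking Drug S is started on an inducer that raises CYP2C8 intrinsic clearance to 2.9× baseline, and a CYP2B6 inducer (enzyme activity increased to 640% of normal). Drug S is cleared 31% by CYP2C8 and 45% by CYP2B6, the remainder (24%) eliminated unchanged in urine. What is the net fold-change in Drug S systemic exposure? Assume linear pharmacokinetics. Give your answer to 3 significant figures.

CYP2C8: 0.31 × 2.9 = 0.899
CYP2B6: 0.45 × 6.4 = 2.88
Other: 0.24 (unchanged)
Relative clearance = 0.899 + 2.88 + 0.24 = 4.019.
Net systemic exposure ratio = 1 / 4.019 = 0.249.

0.249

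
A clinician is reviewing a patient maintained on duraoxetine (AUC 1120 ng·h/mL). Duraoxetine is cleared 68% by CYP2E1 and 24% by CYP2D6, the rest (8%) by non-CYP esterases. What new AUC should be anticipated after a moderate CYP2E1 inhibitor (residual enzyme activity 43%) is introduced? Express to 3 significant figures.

1.83 × 10³ ng·h/mL

CYP2E1: 0.68 × 0.43 = 0.2924
CYP2D6: 0.24 (unchanged)
Other: 0.08 (unchanged)
New clearance relative to baseline: 0.2924 + 0.24 + 0.08 = 0.6124.
AUC ∝ 1/CL, so new value = 1120 / 0.6124 = 1.83 × 10³ ng·h/mL.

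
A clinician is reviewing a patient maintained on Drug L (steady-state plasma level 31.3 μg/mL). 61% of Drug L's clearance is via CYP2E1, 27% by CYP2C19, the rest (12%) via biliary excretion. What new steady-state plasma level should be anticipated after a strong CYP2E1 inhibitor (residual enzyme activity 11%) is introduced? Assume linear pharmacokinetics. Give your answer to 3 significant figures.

68.5 μg/mL

The CYP2E1 pathway (61% of clearance) falls to 0.11× activity: 0.61 × 0.11 = 0.0671.
CYP2C19 (27%) and the residual 12% are unaffected.
CL_new/CL_old = 0.0671 + 0.27 + 0.12 = 0.4571.
With dosing unchanged, steady-state plasma level scales as 1/CL: 31.3 / 0.4571 = 68.5 μg/mL.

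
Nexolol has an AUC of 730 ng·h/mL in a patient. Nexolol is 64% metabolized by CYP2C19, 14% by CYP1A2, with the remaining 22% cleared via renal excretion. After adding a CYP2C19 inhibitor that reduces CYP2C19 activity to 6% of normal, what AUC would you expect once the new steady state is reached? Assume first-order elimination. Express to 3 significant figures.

The CYP2C19 pathway (64% of clearance) is reduced to 0.06× activity: 0.64 × 0.06 = 0.0384.
CYP1A2 (14%) and the residual 22% are unaffected.
CL_new/CL_old = 0.0384 + 0.14 + 0.22 = 0.3984.
AUC ∝ 1/CL, so new value = 730 / 0.3984 = 1.83 × 10³ ng·h/mL.

1.83 × 10³ ng·h/mL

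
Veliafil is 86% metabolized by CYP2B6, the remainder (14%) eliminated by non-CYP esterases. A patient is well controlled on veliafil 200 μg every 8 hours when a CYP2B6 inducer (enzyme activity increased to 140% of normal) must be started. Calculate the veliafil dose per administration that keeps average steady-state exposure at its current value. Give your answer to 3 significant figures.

269 μg

The CYP2B6 pathway (86% of clearance) rises to 1.4× activity: 0.86 × 1.4 = 1.204.
The remaining 14% of clearance is unaffected.
CL_new/CL_old = 1.204 + 0.14 = 1.344.
Exposure is unchanged when dose changes in proportion to clearance. New dose = 200 μg × 1.344 = 269 μg.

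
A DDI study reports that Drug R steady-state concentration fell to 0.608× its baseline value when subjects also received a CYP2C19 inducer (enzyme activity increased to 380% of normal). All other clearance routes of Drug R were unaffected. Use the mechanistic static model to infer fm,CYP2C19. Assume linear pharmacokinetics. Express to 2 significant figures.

Let fm be the CYP2C19 fraction. New clearance relative to baseline = fm × 3.8 + (1 − fm).
Steady-state concentration ratio = 1 / (new CL fraction), so new CL fraction = 1 / 0.608 = 1.645.
fm × 3.8 + 1 − fm = 1.645  ⇒  fm × (3.8 − 1) = 0.6447  ⇒  fm = 0.23.

0.23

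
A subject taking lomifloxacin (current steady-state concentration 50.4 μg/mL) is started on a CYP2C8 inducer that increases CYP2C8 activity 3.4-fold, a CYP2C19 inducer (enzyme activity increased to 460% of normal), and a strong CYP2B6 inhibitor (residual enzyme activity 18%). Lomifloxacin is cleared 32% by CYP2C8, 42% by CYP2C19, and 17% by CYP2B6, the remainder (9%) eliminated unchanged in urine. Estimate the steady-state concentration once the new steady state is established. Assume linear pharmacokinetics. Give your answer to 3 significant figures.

16.0 μg/mL

The CYP2C8 pathway (32% of clearance) is boosted to 3.4× activity: 0.32 × 3.4 = 1.088.
The CYP2C19 pathway (42% of clearance) is boosted to 4.6× activity: 0.42 × 4.6 = 1.932.
The CYP2B6 pathway (17% of clearance) drops to 0.18× activity: 0.17 × 0.18 = 0.0306.
The remaining 9% of clearance is unaffected.
CL_new/CL_old = 1.088 + 1.932 + 0.0306 + 0.09 = 3.1406.
Steady-state concentration ∝ 1/CL: new value = 50.4 / 3.1406 = 16.0 μg/mL.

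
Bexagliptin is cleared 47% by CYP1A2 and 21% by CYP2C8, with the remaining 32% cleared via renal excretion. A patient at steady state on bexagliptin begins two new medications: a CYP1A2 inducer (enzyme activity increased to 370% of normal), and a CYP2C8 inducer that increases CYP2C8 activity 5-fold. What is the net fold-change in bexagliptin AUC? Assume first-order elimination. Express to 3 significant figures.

CYP1A2: 0.47 × 3.7 = 1.739
CYP2C8: 0.21 × 5 = 1.05
Other: 0.32 (unchanged)
CL_new/CL_old = 1.739 + 1.05 + 0.32 = 3.109.
Because AUC varies inversely with clearance, the combined effect is 1 / 3.109 = 0.322.

0.322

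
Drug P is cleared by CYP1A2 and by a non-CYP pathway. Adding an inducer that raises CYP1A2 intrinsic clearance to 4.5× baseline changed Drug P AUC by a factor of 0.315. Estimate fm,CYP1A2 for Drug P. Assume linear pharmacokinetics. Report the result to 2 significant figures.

0.62

Call the CYP1A2 fraction fm. After the interaction, CL_new/CL_old = fm × 4.5 + (1 − fm).
AUC ratio = 1 / (new CL fraction), so new CL fraction = 1 / 0.315 = 3.175.
fm × 4.5 + 1 − fm = 3.175  ⇒  fm × (4.5 − 1) = 2.175  ⇒  fm = 0.62.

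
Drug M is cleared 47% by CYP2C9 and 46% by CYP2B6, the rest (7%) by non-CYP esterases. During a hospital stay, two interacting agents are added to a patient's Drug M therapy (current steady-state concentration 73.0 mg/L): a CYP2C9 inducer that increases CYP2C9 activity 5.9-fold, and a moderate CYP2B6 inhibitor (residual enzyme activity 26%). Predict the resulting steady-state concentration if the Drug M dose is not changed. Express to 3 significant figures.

The CYP2C9 pathway (47% of clearance) increases to 5.9× activity: 0.47 × 5.9 = 2.773.
The CYP2B6 pathway (46% of clearance) drops to 0.26× activity: 0.46 × 0.26 = 0.1196.
Non-CYP routes (7%) are unchanged.
CL_new/CL_old = 2.773 + 0.1196 + 0.07 = 2.9626.
New steady-state concentration = 73.0 / 2.9626 = 24.6 mg/L (concentration scales inversely with clearance).

24.6 mg/L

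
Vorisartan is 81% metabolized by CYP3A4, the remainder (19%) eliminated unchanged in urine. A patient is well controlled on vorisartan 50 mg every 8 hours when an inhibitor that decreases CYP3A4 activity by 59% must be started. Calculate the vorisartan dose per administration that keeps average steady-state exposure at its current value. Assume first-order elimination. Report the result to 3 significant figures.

The CYP3A4 pathway (81% of clearance) falls to 0.41× activity: 0.81 × 0.41 = 0.3321.
Non-CYP routes (19%) are unchanged.
CL_new/CL_old = 0.3321 + 0.19 = 0.5221.
Css,avg = (dose rate)/CL, so holding Css fixed requires dose ∝ CL: 50 × 0.5221 = 26.1 mg.

26.1 mg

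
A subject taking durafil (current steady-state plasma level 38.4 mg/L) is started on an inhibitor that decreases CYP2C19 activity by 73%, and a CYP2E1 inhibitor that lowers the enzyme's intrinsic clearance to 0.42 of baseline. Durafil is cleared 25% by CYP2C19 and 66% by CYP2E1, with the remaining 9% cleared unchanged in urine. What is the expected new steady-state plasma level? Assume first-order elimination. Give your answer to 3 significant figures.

CYP2C19: 0.25 × 0.27 = 0.0675
CYP2E1: 0.66 × 0.42 = 0.2772
Other: 0.09 (unchanged)
Relative clearance = 0.0675 + 0.2772 + 0.09 = 0.4347.
New steady-state plasma level = 38.4 / 0.4347 = 88.3 mg/L (concentration scales inversely with clearance).

88.3 mg/L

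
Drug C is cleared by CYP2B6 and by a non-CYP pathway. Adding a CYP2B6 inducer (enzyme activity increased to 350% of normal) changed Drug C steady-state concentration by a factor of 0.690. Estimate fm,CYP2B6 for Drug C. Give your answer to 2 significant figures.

Write x for the fraction cleared via CYP2B6. The observed steady-state concentration change means clearance rose to 1/0.690 = 1.449 of baseline.
Setting x·3.5 + (1 − x) = 1.449 and solving: x = (1.449 − 1)/(3.5 − 1) = 0.18.

0.18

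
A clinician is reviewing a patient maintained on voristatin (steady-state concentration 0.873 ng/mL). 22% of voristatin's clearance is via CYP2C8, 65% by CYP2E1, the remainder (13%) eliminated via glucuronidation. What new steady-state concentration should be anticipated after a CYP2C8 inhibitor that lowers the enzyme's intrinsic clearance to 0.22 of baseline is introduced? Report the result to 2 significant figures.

The CYP2C8 pathway (22% of clearance) is reduced to 0.22× activity: 0.22 × 0.22 = 0.0484.
CYP2E1 (65%) and the residual 13% are unaffected.
CL_new/CL_old = 0.0484 + 0.65 + 0.13 = 0.8284.
Steady-state concentration ∝ 1/CL, so new value = 0.873 / 0.8284 = 1.1 ng/mL.

1.1 ng/mL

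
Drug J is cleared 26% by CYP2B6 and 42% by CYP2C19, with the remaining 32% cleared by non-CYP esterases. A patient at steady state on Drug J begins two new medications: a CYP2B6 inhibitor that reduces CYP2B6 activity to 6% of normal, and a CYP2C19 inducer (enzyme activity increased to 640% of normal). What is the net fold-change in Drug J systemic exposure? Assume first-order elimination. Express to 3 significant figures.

CYP2B6: 0.26 × 0.06 = 0.0156
CYP2C19: 0.42 × 6.4 = 2.688
Other: 0.32 (unchanged)
CL_new/CL_old = 0.0156 + 2.688 + 0.32 = 3.0236.
Net systemic exposure ratio = 1 / 3.0236 = 0.331.

0.331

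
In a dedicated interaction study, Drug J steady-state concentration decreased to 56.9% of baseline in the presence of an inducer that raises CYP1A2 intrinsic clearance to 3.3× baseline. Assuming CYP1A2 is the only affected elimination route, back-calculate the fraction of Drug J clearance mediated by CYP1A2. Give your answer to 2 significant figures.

0.33

Let fm be the CYP1A2 fraction. New clearance relative to baseline = fm × 3.3 + (1 − fm).
Steady-state concentration ratio = 1 / (new CL fraction), so new CL fraction = 1 / 0.569 = 1.757.
fm × 3.3 + 1 − fm = 1.757  ⇒  fm × (3.3 − 1) = 0.7575  ⇒  fm = 0.33.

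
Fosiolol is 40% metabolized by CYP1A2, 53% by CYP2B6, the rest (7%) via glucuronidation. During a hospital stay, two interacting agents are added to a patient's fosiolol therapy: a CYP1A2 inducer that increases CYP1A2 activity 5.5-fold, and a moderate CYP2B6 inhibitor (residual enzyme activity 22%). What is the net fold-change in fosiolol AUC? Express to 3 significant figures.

The CYP1A2 pathway (40% of clearance) rises to 5.5× activity: 0.4 × 5.5 = 2.2.
The CYP2B6 pathway (53% of clearance) is reduced to 0.22× activity: 0.53 × 0.22 = 0.1166.
The remaining 7% of clearance is unaffected.
New clearance relative to baseline: 2.2 + 0.1166 + 0.07 = 2.3866.
AUC ∝ 1/CL: fold-change = 1 / 2.3866 = 0.419.

0.419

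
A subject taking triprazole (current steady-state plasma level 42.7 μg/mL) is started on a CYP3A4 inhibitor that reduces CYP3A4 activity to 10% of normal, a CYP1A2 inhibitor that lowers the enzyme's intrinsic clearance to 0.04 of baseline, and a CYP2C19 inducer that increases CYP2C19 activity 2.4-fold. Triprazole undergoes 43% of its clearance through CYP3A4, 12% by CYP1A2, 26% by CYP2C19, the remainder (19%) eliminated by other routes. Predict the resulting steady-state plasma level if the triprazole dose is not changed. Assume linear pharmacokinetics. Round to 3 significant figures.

CYP3A4: 0.43 × 0.1 = 0.043
CYP1A2: 0.12 × 0.04 = 0.0048
CYP2C19: 0.26 × 2.4 = 0.624
Other: 0.19 (unchanged)
New clearance relative to baseline: 0.043 + 0.0048 + 0.624 + 0.19 = 0.8618.
New steady-state plasma level = 42.7 / 0.8618 = 49.5 μg/mL (concentration scales inversely with clearance).

49.5 μg/mL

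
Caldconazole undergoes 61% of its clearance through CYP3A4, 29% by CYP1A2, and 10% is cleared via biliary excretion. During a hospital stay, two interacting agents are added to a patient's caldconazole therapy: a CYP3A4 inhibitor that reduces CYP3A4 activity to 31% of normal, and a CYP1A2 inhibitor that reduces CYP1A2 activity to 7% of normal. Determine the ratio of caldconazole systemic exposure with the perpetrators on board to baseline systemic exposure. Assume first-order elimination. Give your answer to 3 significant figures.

3.23

CYP3A4: 0.61 × 0.31 = 0.1891
CYP1A2: 0.29 × 0.07 = 0.0203
Other: 0.1 (unchanged)
Relative clearance = 0.1891 + 0.0203 + 0.1 = 0.3094.
Because systemic exposure varies inversely with clearance, the combined effect is 1 / 0.3094 = 3.23.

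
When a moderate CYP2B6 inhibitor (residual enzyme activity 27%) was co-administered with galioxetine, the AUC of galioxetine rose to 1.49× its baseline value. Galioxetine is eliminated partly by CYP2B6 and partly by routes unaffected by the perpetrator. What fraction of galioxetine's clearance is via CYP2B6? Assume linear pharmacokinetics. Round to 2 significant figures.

0.45

Write x for the fraction cleared via CYP2B6. The observed AUC change means clearance fell to 1/1.49 = 0.6711 of baseline.
Setting x·0.27 + (1 − x) = 0.6711 and solving: x = (0.6711 − 1)/(0.27 − 1) = 0.45.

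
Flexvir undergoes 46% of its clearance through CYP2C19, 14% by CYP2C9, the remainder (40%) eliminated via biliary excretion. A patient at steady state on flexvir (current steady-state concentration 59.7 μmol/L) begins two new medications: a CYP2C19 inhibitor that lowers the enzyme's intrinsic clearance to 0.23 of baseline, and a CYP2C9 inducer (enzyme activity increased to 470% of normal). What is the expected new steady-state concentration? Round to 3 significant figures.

CYP2C19: 0.46 × 0.23 = 0.1058
CYP2C9: 0.14 × 4.7 = 0.658
Other: 0.4 (unchanged)
CL_new/CL_old = 0.1058 + 0.658 + 0.4 = 1.1638.
Dividing the baseline by the relative clearance: 59.7 / 1.1638 = 51.3 μmol/L.

51.3 μmol/L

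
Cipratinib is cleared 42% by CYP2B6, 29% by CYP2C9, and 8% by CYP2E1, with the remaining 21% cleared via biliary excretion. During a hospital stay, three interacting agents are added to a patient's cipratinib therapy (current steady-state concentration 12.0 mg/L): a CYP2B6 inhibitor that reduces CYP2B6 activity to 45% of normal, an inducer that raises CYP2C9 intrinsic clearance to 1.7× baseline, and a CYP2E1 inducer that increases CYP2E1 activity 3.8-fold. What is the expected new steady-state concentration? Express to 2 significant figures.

10 mg/L

The CYP2B6 pathway (42% of clearance) drops to 0.45× activity: 0.42 × 0.45 = 0.189.
The CYP2C9 pathway (29% of clearance) increases to 1.7× activity: 0.29 × 1.7 = 0.493.
The CYP2E1 pathway (8% of clearance) rises to 3.8× activity: 0.08 × 3.8 = 0.304.
Non-CYP routes (21%) are unchanged.
CL_new/CL_old = 0.189 + 0.493 + 0.304 + 0.21 = 1.196.
Dividing the baseline by the relative clearance: 12.0 / 1.196 = 10 mg/L.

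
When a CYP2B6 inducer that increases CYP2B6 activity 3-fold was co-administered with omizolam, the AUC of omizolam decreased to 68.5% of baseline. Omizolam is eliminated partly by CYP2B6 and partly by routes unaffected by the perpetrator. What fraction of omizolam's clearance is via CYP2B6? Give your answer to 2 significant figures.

0.23

CL'/CL = 1 / 0.685 = 1.46
3·fm + (1 − fm) = 1.46
fm = (1.46 − 1) / (3 − 1) = 0.23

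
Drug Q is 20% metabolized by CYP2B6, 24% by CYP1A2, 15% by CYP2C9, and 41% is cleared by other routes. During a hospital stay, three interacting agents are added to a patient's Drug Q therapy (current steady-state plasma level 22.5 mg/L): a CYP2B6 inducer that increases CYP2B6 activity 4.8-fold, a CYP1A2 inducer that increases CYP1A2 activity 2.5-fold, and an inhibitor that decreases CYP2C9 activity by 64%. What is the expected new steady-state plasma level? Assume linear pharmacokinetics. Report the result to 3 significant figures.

The CYP2B6 pathway (20% of clearance) is boosted to 4.8× activity: 0.2 × 4.8 = 0.96.
The CYP1A2 pathway (24% of clearance) increases to 2.5× activity: 0.24 × 2.5 = 0.6.
The CYP2C9 pathway (15% of clearance) falls to 0.36× activity: 0.15 × 0.36 = 0.054.
The remaining 41% of clearance is unaffected.
CL_new/CL_old = 0.96 + 0.6 + 0.054 + 0.41 = 2.024.
Dividing the baseline by the relative clearance: 22.5 / 2.024 = 11.1 mg/L.

11.1 mg/L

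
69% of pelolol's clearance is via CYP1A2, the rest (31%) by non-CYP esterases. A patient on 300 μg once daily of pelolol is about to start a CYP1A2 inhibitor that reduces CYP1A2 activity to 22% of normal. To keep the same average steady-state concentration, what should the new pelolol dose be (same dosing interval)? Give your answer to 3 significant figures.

139 μg

The CYP1A2 pathway (69% of clearance) drops to 0.22× activity: 0.69 × 0.22 = 0.1518.
Non-CYP routes (31%) are unchanged.
CL_new/CL_old = 0.1518 + 0.31 = 0.4618.
To maintain the same steady-state level, dose must scale with clearance: new dose = 300 × 0.4618 = 139 μg.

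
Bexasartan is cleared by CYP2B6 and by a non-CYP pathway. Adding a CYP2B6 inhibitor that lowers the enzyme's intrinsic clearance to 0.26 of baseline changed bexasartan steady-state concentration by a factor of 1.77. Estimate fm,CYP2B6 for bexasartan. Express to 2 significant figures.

CL'/CL = 1 / 1.77 = 0.565
0.26·fm + (1 − fm) = 0.565
fm = (0.565 − 1) / (0.26 − 1) = 0.59

0.59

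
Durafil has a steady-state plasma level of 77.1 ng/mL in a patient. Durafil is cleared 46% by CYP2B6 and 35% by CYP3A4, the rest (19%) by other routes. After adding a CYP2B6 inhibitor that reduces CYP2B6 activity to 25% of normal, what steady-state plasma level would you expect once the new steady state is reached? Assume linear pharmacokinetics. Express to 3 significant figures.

CYP2B6: 0.46 × 0.25 = 0.115
CYP3A4: 0.35 (unchanged)
Other: 0.19 (unchanged)
Relative clearance = 0.115 + 0.35 + 0.19 = 0.655.
With dosing unchanged, steady-state plasma level scales as 1/CL: 77.1 / 0.655 = 118 ng/mL.

118 ng/mL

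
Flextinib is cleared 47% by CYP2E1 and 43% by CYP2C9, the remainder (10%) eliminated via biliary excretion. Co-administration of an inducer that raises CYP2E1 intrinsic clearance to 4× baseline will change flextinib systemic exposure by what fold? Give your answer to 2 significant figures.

0.41

The CYP2E1 pathway (47% of clearance) increases to 4× activity: 0.47 × 4 = 1.88.
CYP2C9 (43%) and the residual 10% are unaffected.
New clearance relative to baseline: 1.88 + 0.43 + 0.1 = 2.41.
Since systemic exposure ∝ 1/CL, the ratio is 1 / 2.41 = 0.41.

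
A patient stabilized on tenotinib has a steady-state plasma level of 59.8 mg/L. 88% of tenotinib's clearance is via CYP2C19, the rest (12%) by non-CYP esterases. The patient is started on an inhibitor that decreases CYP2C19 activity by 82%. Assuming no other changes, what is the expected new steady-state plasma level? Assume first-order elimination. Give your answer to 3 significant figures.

CYP2C19: 0.88 × 0.18 = 0.1584
Other: 0.12 (unchanged)
New clearance relative to baseline: 0.1584 + 0.12 = 0.2784.
Steady-state plasma level ∝ 1/CL, so new value = 59.8 / 0.2784 = 215 mg/L.

215 mg/L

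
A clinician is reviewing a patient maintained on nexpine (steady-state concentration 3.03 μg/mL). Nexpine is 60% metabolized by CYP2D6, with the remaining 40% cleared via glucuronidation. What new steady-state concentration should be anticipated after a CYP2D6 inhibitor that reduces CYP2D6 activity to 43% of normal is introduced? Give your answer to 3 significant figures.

4.60 μg/mL

The CYP2D6 pathway (60% of clearance) drops to 0.43× activity: 0.6 × 0.43 = 0.258.
Non-CYP routes (40%) are unchanged.
New clearance relative to baseline: 0.258 + 0.4 = 0.658.
Steady-state concentration ∝ 1/CL, so new value = 3.03 / 0.658 = 4.60 μg/mL.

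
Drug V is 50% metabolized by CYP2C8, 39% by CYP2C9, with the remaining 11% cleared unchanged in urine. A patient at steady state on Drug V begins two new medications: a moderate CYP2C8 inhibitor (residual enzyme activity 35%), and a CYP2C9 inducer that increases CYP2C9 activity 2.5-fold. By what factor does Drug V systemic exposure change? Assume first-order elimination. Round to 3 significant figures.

0.794

The CYP2C8 pathway (50% of clearance) falls to 0.35× activity: 0.5 × 0.35 = 0.175.
The CYP2C9 pathway (39% of clearance) increases to 2.5× activity: 0.39 × 2.5 = 0.975.
Non-CYP routes (11%) are unchanged.
CL_new/CL_old = 0.175 + 0.975 + 0.11 = 1.26.
Systemic exposure ∝ 1/CL: fold-change = 1 / 1.26 = 0.794.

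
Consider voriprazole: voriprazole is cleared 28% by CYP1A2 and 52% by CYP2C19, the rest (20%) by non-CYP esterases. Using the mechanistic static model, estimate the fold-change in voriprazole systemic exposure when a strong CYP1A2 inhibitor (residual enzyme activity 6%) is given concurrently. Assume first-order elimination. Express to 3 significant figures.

1.36

CYP1A2: 0.28 × 0.06 = 0.0168
CYP2C19: 0.52 (unchanged)
Other: 0.2 (unchanged)
Relative clearance = 0.0168 + 0.52 + 0.2 = 0.7368.
Systemic exposure is inversely proportional to clearance, so the fold-change is 1 / 0.7368 = 1.36.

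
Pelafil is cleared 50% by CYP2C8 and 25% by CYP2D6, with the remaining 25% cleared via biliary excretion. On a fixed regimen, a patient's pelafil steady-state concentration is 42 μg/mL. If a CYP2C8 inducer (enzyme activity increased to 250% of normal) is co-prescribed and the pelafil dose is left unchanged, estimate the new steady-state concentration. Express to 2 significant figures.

CYP2C8: 0.5 × 2.5 = 1.25
CYP2D6: 0.25 (unchanged)
Other: 0.25 (unchanged)
CL_new/CL_old = 1.25 + 0.25 + 0.25 = 1.75.
Steady-state concentration ∝ 1/CL, so new value = 42 / 1.75 = 24 μg/mL.

24 μg/mL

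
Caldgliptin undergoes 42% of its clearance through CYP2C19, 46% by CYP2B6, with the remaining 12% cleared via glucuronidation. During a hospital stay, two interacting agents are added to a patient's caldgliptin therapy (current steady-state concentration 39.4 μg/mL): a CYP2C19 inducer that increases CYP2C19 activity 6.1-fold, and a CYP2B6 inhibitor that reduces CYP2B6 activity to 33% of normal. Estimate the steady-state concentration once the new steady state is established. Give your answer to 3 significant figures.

13.9 μg/mL

CYP2C19: 0.42 × 6.1 = 2.562
CYP2B6: 0.46 × 0.33 = 0.1518
Other: 0.12 (unchanged)
Relative clearance = 2.562 + 0.1518 + 0.12 = 2.8338.
Steady-state concentration ∝ 1/CL: new value = 39.4 / 2.8338 = 13.9 μg/mL.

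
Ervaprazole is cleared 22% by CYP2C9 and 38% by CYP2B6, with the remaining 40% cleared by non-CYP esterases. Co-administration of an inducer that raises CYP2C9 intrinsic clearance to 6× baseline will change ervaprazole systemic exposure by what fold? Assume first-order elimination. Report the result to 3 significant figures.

0.476

The CYP2C9 pathway (22% of clearance) is boosted to 6× activity: 0.22 × 6 = 1.32.
CYP2B6 (38%) and the residual 40% are unaffected.
Relative clearance = 1.32 + 0.38 + 0.4 = 2.1.
Systemic exposure is inversely proportional to clearance, so the fold-change is 1 / 2.1 = 0.476.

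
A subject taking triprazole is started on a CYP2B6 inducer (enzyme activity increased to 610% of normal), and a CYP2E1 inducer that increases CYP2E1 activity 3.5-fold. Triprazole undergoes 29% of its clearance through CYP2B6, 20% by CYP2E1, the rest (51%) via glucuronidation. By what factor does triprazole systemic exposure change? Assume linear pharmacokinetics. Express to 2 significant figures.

0.34

The CYP2B6 pathway (29% of clearance) rises to 6.1× activity: 0.29 × 6.1 = 1.769.
The CYP2E1 pathway (20% of clearance) rises to 3.5× activity: 0.2 × 3.5 = 0.7.
Non-CYP routes (51%) are unchanged.
CL_new/CL_old = 1.769 + 0.7 + 0.51 = 2.979.
Net systemic exposure ratio = 1 / 2.979 = 0.34.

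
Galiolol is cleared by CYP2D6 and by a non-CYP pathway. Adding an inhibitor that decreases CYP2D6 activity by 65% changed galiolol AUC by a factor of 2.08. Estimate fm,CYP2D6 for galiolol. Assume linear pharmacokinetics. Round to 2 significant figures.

0.80

Call the CYP2D6 fraction fm. After the interaction, CL_new/CL_old = fm × 0.35 + (1 − fm).
AUC ratio = 1 / (new CL fraction), so new CL fraction = 1 / 2.08 = 0.4808.
fm × 0.35 + 1 − fm = 0.4808  ⇒  fm × (0.35 − 1) = −0.5192  ⇒  fm = 0.80.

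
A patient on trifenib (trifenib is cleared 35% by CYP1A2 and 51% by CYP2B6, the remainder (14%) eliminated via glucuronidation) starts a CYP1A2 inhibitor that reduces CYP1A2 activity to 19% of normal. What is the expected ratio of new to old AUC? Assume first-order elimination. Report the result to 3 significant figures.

CYP1A2: 0.35 × 0.19 = 0.0665
CYP2B6: 0.51 (unchanged)
Other: 0.14 (unchanged)
CL_new/CL_old = 0.0665 + 0.51 + 0.14 = 0.7165.
AUC ratio = CL_old/CL_new = 1 / 0.7165 = 1.40.

1.40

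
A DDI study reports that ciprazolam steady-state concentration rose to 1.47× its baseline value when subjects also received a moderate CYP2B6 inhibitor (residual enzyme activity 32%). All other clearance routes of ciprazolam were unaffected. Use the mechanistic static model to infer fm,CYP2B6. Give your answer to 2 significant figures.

CL'/CL = 1 / 1.47 = 0.6803
0.32·fm + (1 − fm) = 0.6803
fm = (0.6803 − 1) / (0.32 − 1) = 0.47

0.47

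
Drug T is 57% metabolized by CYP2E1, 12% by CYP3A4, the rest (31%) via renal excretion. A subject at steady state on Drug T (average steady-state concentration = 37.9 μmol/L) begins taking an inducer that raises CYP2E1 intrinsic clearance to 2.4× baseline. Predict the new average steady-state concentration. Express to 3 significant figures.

21.1 μmol/L

The CYP2E1 pathway (57% of clearance) increases to 2.4× activity: 0.57 × 2.4 = 1.368.
CYP3A4 (12%) and the residual 31% are unaffected.
New clearance relative to baseline: 1.368 + 0.12 + 0.31 = 1.798.
With dosing unchanged, average steady-state concentration scales as 1/CL: 37.9 / 1.798 = 21.1 μmol/L.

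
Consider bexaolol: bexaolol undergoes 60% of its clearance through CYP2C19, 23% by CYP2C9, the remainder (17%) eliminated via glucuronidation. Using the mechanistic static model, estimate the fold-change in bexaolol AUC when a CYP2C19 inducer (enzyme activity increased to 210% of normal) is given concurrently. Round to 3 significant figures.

The CYP2C19 pathway (60% of clearance) rises to 2.1× activity: 0.6 × 2.1 = 1.26.
CYP2C9 (23%) and the residual 17% are unaffected.
New clearance relative to baseline: 1.26 + 0.23 + 0.17 = 1.66.
AUC is inversely proportional to clearance, so the fold-change is 1 / 1.66 = 0.602.

0.602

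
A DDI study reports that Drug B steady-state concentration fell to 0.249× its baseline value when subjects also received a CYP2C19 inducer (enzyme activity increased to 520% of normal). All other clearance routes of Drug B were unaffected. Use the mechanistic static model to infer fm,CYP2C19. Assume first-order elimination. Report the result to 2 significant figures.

0.72

Let x = fm,CYP2C19. Because steady-state concentration ∝ 1/CL, relative clearance rose to 1/0.249 = 4.016.
Only the CYP2C19 route changed, so 4.016 = x·5.2 + (1 − x), giving x = 0.72.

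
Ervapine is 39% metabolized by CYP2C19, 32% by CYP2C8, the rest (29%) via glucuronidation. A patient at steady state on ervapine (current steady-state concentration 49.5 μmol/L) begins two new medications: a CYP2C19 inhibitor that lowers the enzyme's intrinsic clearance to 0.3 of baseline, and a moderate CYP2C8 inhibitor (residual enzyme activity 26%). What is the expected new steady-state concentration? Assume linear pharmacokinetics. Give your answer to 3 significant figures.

101 μmol/L

The CYP2C19 pathway (39% of clearance) drops to 0.3× activity: 0.39 × 0.3 = 0.117.
The CYP2C8 pathway (32% of clearance) is reduced to 0.26× activity: 0.32 × 0.26 = 0.0832.
The remaining 29% of clearance is unaffected.
CL_new/CL_old = 0.117 + 0.0832 + 0.29 = 0.4902.
New steady-state concentration = 49.5 / 0.4902 = 101 μmol/L (concentration scales inversely with clearance).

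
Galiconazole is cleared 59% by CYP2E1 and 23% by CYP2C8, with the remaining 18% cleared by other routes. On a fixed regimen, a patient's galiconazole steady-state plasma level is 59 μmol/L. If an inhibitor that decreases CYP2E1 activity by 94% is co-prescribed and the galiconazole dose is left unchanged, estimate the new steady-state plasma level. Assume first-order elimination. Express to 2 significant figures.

The CYP2E1 pathway (59% of clearance) is reduced to 0.06× activity: 0.59 × 0.06 = 0.0354.
CYP2C8 (23%) and the residual 18% are unaffected.
Relative clearance = 0.0354 + 0.23 + 0.18 = 0.4454.
New steady-state plasma level = baseline ÷ relative clearance = 59 / 0.4454 = 1.3 × 10² μmol/L.

1.3 × 10² μmol/L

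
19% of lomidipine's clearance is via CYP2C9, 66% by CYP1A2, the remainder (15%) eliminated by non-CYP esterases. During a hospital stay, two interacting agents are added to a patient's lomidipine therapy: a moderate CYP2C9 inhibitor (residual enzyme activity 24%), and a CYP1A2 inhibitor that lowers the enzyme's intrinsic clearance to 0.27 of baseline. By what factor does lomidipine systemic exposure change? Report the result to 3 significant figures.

CYP2C9: 0.19 × 0.24 = 0.0456
CYP1A2: 0.66 × 0.27 = 0.1782
Other: 0.15 (unchanged)
CL_new/CL_old = 0.0456 + 0.1782 + 0.15 = 0.3738.
Because systemic exposure varies inversely with clearance, the combined effect is 1 / 0.3738 = 2.68.

2.68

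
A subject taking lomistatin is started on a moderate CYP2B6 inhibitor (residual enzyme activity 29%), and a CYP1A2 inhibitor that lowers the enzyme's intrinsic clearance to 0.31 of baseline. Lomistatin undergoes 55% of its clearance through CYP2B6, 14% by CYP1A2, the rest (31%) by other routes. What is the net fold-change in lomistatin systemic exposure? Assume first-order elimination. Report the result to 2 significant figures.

CYP2B6: 0.55 × 0.29 = 0.1595
CYP1A2: 0.14 × 0.31 = 0.0434
Other: 0.31 (unchanged)
Relative clearance = 0.1595 + 0.0434 + 0.31 = 0.5129.
Because systemic exposure varies inversely with clearance, the combined effect is 1 / 0.5129 = 1.9.

1.9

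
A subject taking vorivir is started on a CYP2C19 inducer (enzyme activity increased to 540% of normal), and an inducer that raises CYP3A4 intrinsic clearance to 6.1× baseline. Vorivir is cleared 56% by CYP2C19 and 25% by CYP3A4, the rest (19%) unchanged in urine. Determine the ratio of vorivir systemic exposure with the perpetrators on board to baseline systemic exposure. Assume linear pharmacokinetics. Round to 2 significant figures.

0.21

The CYP2C19 pathway (56% of clearance) is boosted to 5.4× activity: 0.56 × 5.4 = 3.024.
The CYP3A4 pathway (25% of clearance) rises to 6.1× activity: 0.25 × 6.1 = 1.525.
Non-CYP routes (19%) are unchanged.
Relative clearance = 3.024 + 1.525 + 0.19 = 4.739.
Systemic exposure ∝ 1/CL: fold-change = 1 / 4.739 = 0.21.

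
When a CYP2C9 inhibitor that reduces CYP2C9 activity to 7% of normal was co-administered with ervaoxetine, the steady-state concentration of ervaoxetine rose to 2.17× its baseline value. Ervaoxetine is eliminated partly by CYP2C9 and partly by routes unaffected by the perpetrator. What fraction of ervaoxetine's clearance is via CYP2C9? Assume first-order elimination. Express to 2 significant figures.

0.58

Write x for the fraction cleared via CYP2C9. The observed steady-state concentration change means clearance fell to 1/2.17 = 0.4608 of baseline.
Only the CYP2C9 route changed, so 0.4608 = x·0.07 + (1 − x), giving x = 0.58.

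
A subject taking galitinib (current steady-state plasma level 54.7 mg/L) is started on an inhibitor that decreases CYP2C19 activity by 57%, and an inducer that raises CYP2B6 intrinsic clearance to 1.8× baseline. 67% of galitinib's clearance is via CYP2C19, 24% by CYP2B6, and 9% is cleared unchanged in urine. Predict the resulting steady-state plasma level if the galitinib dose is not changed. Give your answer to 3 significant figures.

The CYP2C19 pathway (67% of clearance) is reduced to 0.43× activity: 0.67 × 0.43 = 0.2881.
The CYP2B6 pathway (24% of clearance) is boosted to 1.8× activity: 0.24 × 1.8 = 0.432.
Non-CYP routes (9%) are unchanged.
CL_new/CL_old = 0.2881 + 0.432 + 0.09 = 0.8101.
New steady-state plasma level = 54.7 / 0.8101 = 67.5 mg/L (concentration scales inversely with clearance).

67.5 mg/L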